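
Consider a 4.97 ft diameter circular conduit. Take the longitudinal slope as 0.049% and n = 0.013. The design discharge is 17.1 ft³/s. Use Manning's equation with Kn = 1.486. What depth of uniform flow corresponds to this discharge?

y_n = 1.87 ft

Manning's equation rearranged: A R^(2/3) = nQ / (1.486·√S) = 0.013 × 17.1 / (1.486 × √0.00049) = 6.758.
At y = 2.27 ft: A R^(2/3) = 9.587 — over.
At y = 1.35 ft: A R^(2/3) = 3.618 — short.
At y = 1.87 ft: A R^(2/3) = 6.75 — matches.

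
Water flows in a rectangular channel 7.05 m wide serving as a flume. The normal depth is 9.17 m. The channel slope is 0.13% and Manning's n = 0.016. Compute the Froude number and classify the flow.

subcritical

Flow area A = b·y = 7.05 × 9.17 = 64.65 m². Wetted perimeter P = b + 2y = 7.05 + 2×9.17 = 25.39 m.
Hydraulic radius R = A/P = 64.65/25.39 = 2.546 m.
V = (1/n) R^(2/3) √S = (1/0.016) × 2.546^(2/3) × √0.0013 = 4.202 m/s. Hydraulic depth D_h = A/T = 64.65/7.05 = 9.17 m.
Froude number Fr = V/√(g·D_h) = 4.202/√(9.81×9.17) = 0.443, which is less than 1, so the flow is subcritical.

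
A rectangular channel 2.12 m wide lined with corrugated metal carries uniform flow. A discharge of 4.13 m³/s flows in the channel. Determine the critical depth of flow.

For a rectangular channel, critical depth y_c = (q²/g)^(1/3) where q = Q/b = 4.13/2.12 = 1.948 m²/s.
So y_c = (1.948²/9.81)^(1/3) = 0.729 m.

y_c = 0.729 m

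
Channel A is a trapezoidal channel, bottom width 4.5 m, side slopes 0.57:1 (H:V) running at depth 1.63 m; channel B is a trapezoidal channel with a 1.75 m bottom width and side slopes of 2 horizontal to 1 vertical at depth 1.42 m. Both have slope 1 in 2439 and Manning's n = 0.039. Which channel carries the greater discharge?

channel A

Channel A: With bottom width b = 4.5 m and side slope z = 0.57: A = (b + zy)y = (4.5 + 0.57×1.63)×1.63 = 8.849 m²; P = b + 2y√(1+z²) = 4.5 + 2×1.63×1.151 = 8.252 m. Hydraulic radius R = A/P = 8.849/8.252 = 1.072 m. Q_A = (1/0.039)·8.849·1.072^(2/3)·√0.00041 = 4.814 m³/s.
Channel B: With bottom width b = 1.75 m and side slope z = 2: A = (b + zy)y = (1.75 + 2×1.42)×1.42 = 6.518 m²; P = b + 2y√(1+z²) = 1.75 + 2×1.42×2.236 = 8.1 m. Hydraulic radius R = A/P = 6.518/8.1 = 0.8046 m. Q_B = (1/0.039)·6.518·0.8046^(2/3)·√0.00041 = 2.927 m³/s.
Q_A = 4.814 m³/s vs Q_B = 2.927 m³/s, so channel A carries more.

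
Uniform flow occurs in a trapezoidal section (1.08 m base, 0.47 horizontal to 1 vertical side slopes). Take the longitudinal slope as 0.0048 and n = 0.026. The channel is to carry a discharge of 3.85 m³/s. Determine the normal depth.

Manning's equation rearranged: A R^(2/3) = nQ / (1·√S) = 0.026 × 3.85 / (√0.0048) = 1.445.
Trying y = 1.11 m: A R^(2/3) = 1.125 — short.
Trying y = 1.28 m: A R^(2/3) = 1.446 — ≈ 1.445.

y_n = 1.28 m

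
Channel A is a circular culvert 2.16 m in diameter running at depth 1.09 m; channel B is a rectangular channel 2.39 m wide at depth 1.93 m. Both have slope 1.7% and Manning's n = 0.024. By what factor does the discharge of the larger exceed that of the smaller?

3.05

Channel A: For a circular section of diameter D = 2.16 m at depth y = 1.09 m, the central angle is θ = 2 arccos(1 − 2y/D) = 3.16 rad. Then A = (D²/8)(θ − sin θ) = 1.854 m² and P = Dθ/2 = 3.413 m. Hydraulic radius R = A/P = 1.854/3.413 = 0.5432 m. Q_A = (1/0.024)·1.854·0.5432^(2/3)·√0.017 = 6.704 m³/s.
Channel B: Flow area A = b·y = 2.39 × 1.93 = 4.613 m². Wetted perimeter P = b + 2y = 2.39 + 2×1.93 = 6.25 m. Hydraulic radius R = A/P = 4.613/6.25 = 0.738 m. Q_B = (1/0.024)·4.613·0.738^(2/3)·√0.017 = 20.47 m³/s.
The larger discharge is 20.47 m³/s and the smaller is 6.704 m³/s; the ratio is 3.05.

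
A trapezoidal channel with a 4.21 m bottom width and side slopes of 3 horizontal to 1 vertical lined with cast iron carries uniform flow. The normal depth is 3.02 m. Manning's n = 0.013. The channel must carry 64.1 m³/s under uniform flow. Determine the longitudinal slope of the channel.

With bottom width b = 4.21 m and side slope z = 3: A = (b + zy)y = (4.21 + 3×3.02)×3.02 = 40.08 m²; P = b + 2y√(1+z²) = 4.21 + 2×3.02×3.162 = 23.31 m.
Hydraulic radius R = A/P = 40.08/23.31 = 1.719 m.
From Manning's equation, S = [nQ / (1 A R^(2/3))]² = [0.013 × 64.1 / (1 × 40.08 × 1.719^(2/3))]² = 0.00021.

S = 0.00021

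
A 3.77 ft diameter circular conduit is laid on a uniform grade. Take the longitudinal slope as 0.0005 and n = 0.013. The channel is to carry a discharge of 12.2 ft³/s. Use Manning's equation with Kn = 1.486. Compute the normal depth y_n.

y_n = 1.76 ft

Manning's equation rearranged: A R^(2/3) = nQ / (1.486·√S) = 0.013 × 12.2 / (1.486 × √0.0005) = 4.773.
Trying y = 1.31 ft: A R^(2/3) = 2.783 — low.
Trying y = 2.25 ft: A R^(2/3) = 7.151 — high.
Trying y = 1.76 ft: A R^(2/3) = 4.768 — ≈ 4.773.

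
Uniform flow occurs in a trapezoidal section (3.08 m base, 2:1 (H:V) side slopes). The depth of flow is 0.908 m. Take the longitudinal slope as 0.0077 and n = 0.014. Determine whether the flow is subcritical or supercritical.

With bottom width b = 3.08 m and side slope z = 2: A = (b + zy)y = (3.08 + 2×0.908)×0.908 = 4.446 m²; P = b + 2y√(1+z²) = 3.08 + 2×0.908×2.236 = 7.141 m.
Hydraulic radius R = A/P = 4.446/7.141 = 0.6226 m.
V = (1/n) R^(2/3) √S = (1/0.014) × 0.6226^(2/3) × √0.0077 = 4.57 m/s. Hydraulic depth D_h = A/T = 4.446/6.712 = 0.6623 m.
Froude number Fr = V/√(g·D_h) = 4.57/√(9.81×0.6623) = 1.79, which is greater than 1, so the flow is supercritical.

supercritical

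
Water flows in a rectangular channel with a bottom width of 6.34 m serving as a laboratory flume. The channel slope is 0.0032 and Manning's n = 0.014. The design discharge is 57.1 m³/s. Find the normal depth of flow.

Manning's equation rearranged: A R^(2/3) = nQ / (1·√S) = 0.014 × 57.1 / (√0.0032) = 14.13.
Trying y = 2.33 m: A R^(2/3) = 17.98 — over.
Trying y = 1.76 m: A R^(2/3) = 12.12 — short.
Trying y = 1.96 m: A R^(2/3) = 14.12 — close enough.

y_n = 1.96 m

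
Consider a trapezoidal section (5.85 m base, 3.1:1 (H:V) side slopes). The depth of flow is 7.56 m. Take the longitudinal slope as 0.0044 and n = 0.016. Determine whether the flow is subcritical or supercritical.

With bottom width b = 5.85 m and side slope z = 3.1: A = (b + zy)y = (5.85 + 3.1×7.56)×7.56 = 221.4 m²; P = b + 2y√(1+z²) = 5.85 + 2×7.56×3.257 = 55.1 m.
Hydraulic radius R = A/P = 221.4/55.1 = 4.018 m.
V = (1/n) R^(2/3) √S = (1/0.016) × 4.018^(2/3) × √0.0044 = 10.48 m/s. Hydraulic depth D_h = A/T = 221.4/52.72 = 4.199 m.
Froude number Fr = V/√(g·D_h) = 10.48/√(9.81×4.199) = 1.63, which is greater than 1, so the flow is supercritical.

supercritical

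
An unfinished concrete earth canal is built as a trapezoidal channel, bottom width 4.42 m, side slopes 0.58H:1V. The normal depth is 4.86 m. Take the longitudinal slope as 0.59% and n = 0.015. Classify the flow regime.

supercritical

With bottom width b = 4.42 m and side slope z = 0.58: A = (b + zy)y = (4.42 + 0.58×4.86)×4.86 = 35.18 m²; P = b + 2y√(1+z²) = 4.42 + 2×4.86×1.156 = 15.66 m.
Hydraulic radius R = A/P = 35.18/15.66 = 2.247 m.
V = (1/n) R^(2/3) √S = (1/0.015) × 2.247^(2/3) × √0.0059 = 8.785 m/s. Hydraulic depth D_h = A/T = 35.18/10.06 = 3.498 m.
Froude number Fr = V/√(g·D_h) = 8.785/√(9.81×3.498) = 1.5, which is greater than 1, so the flow is supercritical.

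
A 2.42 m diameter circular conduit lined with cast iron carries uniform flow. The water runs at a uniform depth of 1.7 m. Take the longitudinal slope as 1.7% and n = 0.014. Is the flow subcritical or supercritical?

supercritical

For a circular section of diameter D = 2.42 m at depth y = 1.7 m, the central angle is θ = 2 arccos(1 − 2y/D) = 3.975 rad. Then A = (D²/8)(θ − sin θ) = 3.452 m² and P = Dθ/2 = 4.81 m.
Hydraulic radius R = A/P = 3.452/4.81 = 0.7177 m.
V = (1/n) R^(2/3) √S = (1/0.014) × 0.7177^(2/3) × √0.017 = 7.465 m/s. Hydraulic depth D_h = A/T = 3.452/2.213 = 1.56 m.
Froude number Fr = V/√(g·D_h) = 7.465/√(9.81×1.56) = 1.91, which is greater than 1, so the flow is supercritical.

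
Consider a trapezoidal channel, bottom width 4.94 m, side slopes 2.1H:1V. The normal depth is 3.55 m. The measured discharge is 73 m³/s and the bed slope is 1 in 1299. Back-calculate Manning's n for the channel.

n = 0.027

With bottom width b = 4.94 m and side slope z = 2.1: A = (b + zy)y = (4.94 + 2.1×3.55)×3.55 = 44 m²; P = b + 2y√(1+z²) = 4.94 + 2×3.55×2.326 = 21.45 m.
Hydraulic radius R = A/P = 44/21.45 = 2.051 m.
Rearranging Manning's equation: n = (1/Q) A R^(2/3) S^(1/2) = (1/73) × 44 × 2.051^(2/3) × √0.0007698 = 0.027.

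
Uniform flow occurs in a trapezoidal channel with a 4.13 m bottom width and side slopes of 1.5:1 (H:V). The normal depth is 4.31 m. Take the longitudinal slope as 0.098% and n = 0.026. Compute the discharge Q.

With bottom width b = 4.13 m and side slope z = 1.5: A = (b + zy)y = (4.13 + 1.5×4.31)×4.31 = 45.66 m²; P = b + 2y√(1+z²) = 4.13 + 2×4.31×1.803 = 19.67 m.
Hydraulic radius R = A/P = 45.66/19.67 = 2.322 m.
Manning's equation: Q = (1/n) A R^(2/3) S^(1/2) = (1/0.026) × 45.66 × 2.322^(2/3) × 0.00098^(1/2) = 96.4 m³/s.

Q = 96.4 m³/s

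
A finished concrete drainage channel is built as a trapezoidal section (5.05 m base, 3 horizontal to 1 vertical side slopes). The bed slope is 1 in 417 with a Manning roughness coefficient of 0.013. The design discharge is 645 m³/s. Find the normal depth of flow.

Manning's equation rearranged: A R^(2/3) = nQ / (1·√S) = 0.013 × 645 / (√0.002398) = 171.2.
Trying y = 5.79 m: A R^(2/3) = 276.9 — too large.
Trying y = 4.72 m: A R^(2/3) = 171.3 — close enough.

y_n = 4.72 m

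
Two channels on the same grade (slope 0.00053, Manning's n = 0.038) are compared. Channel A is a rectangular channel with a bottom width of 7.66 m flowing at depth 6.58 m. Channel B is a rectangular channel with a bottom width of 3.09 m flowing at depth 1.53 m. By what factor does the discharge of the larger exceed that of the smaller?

Channel A: Flow area A = b·y = 7.66 × 6.58 = 50.4 m². Wetted perimeter P = b + 2y = 7.66 + 2×6.58 = 20.82 m. Hydraulic radius R = A/P = 50.4/20.82 = 2.421 m. Q_A = (1/0.038)·50.4·2.421^(2/3)·√0.00053 = 55.05 m³/s.
Channel B: Flow area A = b·y = 3.09 × 1.53 = 4.728 m². Wetted perimeter P = b + 2y = 3.09 + 2×1.53 = 6.15 m. Hydraulic radius R = A/P = 4.728/6.15 = 0.7687 m. Q_B = (1/0.038)·4.728·0.7687^(2/3)·√0.00053 = 2.404 m³/s.
The larger discharge is 55.05 m³/s and the smaller is 2.404 m³/s; the ratio is 22.9.

22.9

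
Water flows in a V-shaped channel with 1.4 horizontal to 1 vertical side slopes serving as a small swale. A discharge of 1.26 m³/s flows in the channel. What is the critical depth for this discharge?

At critical depth, Q² T / (g A³) = 1, i.e. A³/T = Q²/g = 1.26²/9.81 = 0.1618.
At y = 0.871 m: A³/T = 0.4913 — over.
At y = 0.507 m: A³/T = 0.03283 — short.
At y = 0.698 m: A³/T = 0.1624 — close enough.

y_c = 0.698 m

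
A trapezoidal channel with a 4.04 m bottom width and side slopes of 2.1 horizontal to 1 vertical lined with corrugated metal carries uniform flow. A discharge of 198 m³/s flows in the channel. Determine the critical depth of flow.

y_c = 3.64 m

At critical depth, Q² T / (g A³) = 1, i.e. A³/T = Q²/g = 198²/9.81 = 3996.
At y = 2.8 m: A³/T = 1356 — short.
At y = 4.36 m: A³/T = 8521 — over.
At y = 3.64 m: A³/T = 3980 — matches.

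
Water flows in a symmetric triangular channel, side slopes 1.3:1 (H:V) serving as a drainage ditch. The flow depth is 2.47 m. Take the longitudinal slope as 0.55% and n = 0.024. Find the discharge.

Q = 24.2 m³/s

For a triangular section with side slope z = 1.3: A = zy² = 1.3×2.47² = 7.931 m²; P = 2y√(1+z²) = 2×2.47×1.64 = 8.102 m.
Hydraulic radius R = A/P = 7.931/8.102 = 0.9789 m.
Manning's equation: Q = (1/n) A R^(2/3) S^(1/2) = (1/0.024) × 7.931 × 0.9789^(2/3) × 0.0055^(1/2) = 24.2 m³/s.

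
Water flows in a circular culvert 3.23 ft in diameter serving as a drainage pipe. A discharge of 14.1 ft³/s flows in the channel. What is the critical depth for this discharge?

At critical depth, Q² T / (g A³) = 1, i.e. A³/T = Q²/g = 14.1²/32.2 = 6.174.
Trying y = 1.4 ft: A³/T = 12.33 — over.
Trying y = 0.942 ft: A³/T = 2.675 — short.
Trying y = 1.17 ft: A³/T = 6.186 — matches.

y_c = 1.17 ft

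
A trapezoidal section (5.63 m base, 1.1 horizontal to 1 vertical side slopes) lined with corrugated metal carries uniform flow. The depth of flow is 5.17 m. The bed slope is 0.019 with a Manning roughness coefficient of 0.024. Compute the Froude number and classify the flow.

With bottom width b = 5.63 m and side slope z = 1.1: A = (b + zy)y = (5.63 + 1.1×5.17)×5.17 = 58.51 m²; P = b + 2y√(1+z²) = 5.63 + 2×5.17×1.487 = 21 m.
Hydraulic radius R = A/P = 58.51/21 = 2.786 m.
V = (1/n) R^(2/3) √S = (1/0.024) × 2.786^(2/3) × √0.019 = 11.37 m/s. Hydraulic depth D_h = A/T = 58.51/17 = 3.441 m.
Froude number Fr = V/√(g·D_h) = 11.37/√(9.81×3.441) = 1.96, which is greater than 1, so the flow is supercritical.

supercritical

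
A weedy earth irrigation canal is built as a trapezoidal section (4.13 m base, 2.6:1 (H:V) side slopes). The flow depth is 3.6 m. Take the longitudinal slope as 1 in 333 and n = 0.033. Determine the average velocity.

V = 2.64 m/s

With bottom width b = 4.13 m and side slope z = 2.6: A = (b + zy)y = (4.13 + 2.6×3.6)×3.6 = 48.56 m²; P = b + 2y√(1+z²) = 4.13 + 2×3.6×2.786 = 24.19 m.
Hydraulic radius R = A/P = 48.56/24.19 = 2.008 m.
From Manning's equation, V = (1/n) R^(2/3) S^(1/2) = (1/0.033) × 2.008^(2/3) × 0.003003^(1/2) = 2.64 m/s.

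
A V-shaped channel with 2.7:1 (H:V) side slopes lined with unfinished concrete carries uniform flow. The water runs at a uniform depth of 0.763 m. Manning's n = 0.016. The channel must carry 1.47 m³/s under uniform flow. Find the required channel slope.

S = 0.000882

For a triangular section with side slope z = 2.7: A = zy² = 2.7×0.763² = 1.572 m²; P = 2y√(1+z²) = 2×0.763×2.879 = 4.394 m.
Hydraulic radius R = A/P = 1.572/4.394 = 0.3578 m.
From Manning's equation, S = [nQ / (1 A R^(2/3))]² = [0.016 × 1.47 / (1 × 1.572 × 0.3578^(2/3))]² = 0.000882.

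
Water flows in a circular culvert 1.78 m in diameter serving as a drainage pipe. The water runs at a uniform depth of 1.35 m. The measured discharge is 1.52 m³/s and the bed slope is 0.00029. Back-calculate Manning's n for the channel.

n = 0.015

For a circular section of diameter D = 1.78 m at depth y = 1.35 m, the central angle is θ = 2 arccos(1 − 2y/D) = 4.228 rad. Then A = (D²/8)(θ − sin θ) = 2.025 m² and P = Dθ/2 = 3.763 m.
Hydraulic radius R = A/P = 2.025/3.763 = 0.5381 m.
Rearranging Manning's equation: n = (1/Q) A R^(2/3) S^(1/2) = (1/1.52) × 2.025 × 0.5381^(2/3) × √0.00029 = 0.015.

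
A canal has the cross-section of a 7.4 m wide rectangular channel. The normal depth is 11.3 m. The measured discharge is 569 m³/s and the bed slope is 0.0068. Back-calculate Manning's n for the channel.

Flow area A = b·y = 7.4 × 11.3 = 83.62 m². Wetted perimeter P = b + 2y = 7.4 + 2×11.3 = 30 m.
Hydraulic radius R = A/P = 83.62/30 = 2.787 m.
Rearranging Manning's equation: n = (1/Q) A R^(2/3) S^(1/2) = (1/569) × 83.62 × 2.787^(2/3) × √0.0068 = 0.024.

n = 0.024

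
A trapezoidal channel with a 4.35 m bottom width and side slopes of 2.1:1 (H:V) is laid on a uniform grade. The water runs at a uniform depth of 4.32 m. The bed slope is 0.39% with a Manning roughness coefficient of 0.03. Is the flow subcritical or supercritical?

With bottom width b = 4.35 m and side slope z = 2.1: A = (b + zy)y = (4.35 + 2.1×4.32)×4.32 = 57.98 m²; P = b + 2y√(1+z²) = 4.35 + 2×4.32×2.326 = 24.45 m.
Hydraulic radius R = A/P = 57.98/24.45 = 2.372 m.
V = (1/n) R^(2/3) √S = (1/0.03) × 2.372^(2/3) × √0.0039 = 3.702 m/s. Hydraulic depth D_h = A/T = 57.98/22.49 = 2.578 m.
Froude number Fr = V/√(g·D_h) = 3.702/√(9.81×2.578) = 0.736, which is less than 1, so the flow is subcritical.

subcritical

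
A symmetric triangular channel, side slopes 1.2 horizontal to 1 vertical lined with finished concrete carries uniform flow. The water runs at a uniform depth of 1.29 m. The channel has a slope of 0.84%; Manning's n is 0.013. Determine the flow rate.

For a triangular section with side slope z = 1.2: A = zy² = 1.2×1.29² = 1.997 m²; P = 2y√(1+z²) = 2×1.29×1.562 = 4.03 m.
Hydraulic radius R = A/P = 1.997/4.03 = 0.4955 m.
Manning's equation: Q = (1/n) A R^(2/3) S^(1/2) = (1/0.013) × 1.997 × 0.4955^(2/3) × 0.0084^(1/2) = 8.82 m³/s.

Q = 8.82 m³/s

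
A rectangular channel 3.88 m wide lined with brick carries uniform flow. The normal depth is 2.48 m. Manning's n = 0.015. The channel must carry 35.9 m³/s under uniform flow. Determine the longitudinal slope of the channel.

S = 0.0028

Flow area A = b·y = 3.88 × 2.48 = 9.622 m². Wetted perimeter P = b + 2y = 3.88 + 2×2.48 = 8.84 m.
Hydraulic radius R = A/P = 9.622/8.84 = 1.089 m.
From Manning's equation, S = [nQ / (1 A R^(2/3))]² = [0.015 × 35.9 / (1 × 9.622 × 1.089^(2/3))]² = 0.0028.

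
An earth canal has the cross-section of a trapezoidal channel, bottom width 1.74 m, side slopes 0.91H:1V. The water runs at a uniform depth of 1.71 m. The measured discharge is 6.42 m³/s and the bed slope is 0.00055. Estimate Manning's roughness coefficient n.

With bottom width b = 1.74 m and side slope z = 0.91: A = (b + zy)y = (1.74 + 0.91×1.71)×1.71 = 5.636 m²; P = b + 2y√(1+z²) = 1.74 + 2×1.71×1.352 = 6.364 m.
Hydraulic radius R = A/P = 5.636/6.364 = 0.8856 m.
Rearranging Manning's equation: n = (1/Q) A R^(2/3) S^(1/2) = (1/6.42) × 5.636 × 0.8856^(2/3) × √0.00055 = 0.019.

n = 0.019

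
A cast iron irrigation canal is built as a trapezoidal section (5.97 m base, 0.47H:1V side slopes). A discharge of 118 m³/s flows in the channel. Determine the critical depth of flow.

At critical depth, Q² T / (g A³) = 1, i.e. A³/T = Q²/g = 118²/9.81 = 1419.
Trying y = 2.17 m: A³/T = 435.7 — low.
Trying y = 3.13 m: A³/T = 1418 — ≈ 1419.

y_c = 3.13 m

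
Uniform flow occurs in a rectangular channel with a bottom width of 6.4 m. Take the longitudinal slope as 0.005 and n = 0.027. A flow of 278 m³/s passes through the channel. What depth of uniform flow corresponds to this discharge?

y_n = 9.3 m

Manning's equation rearranged: A R^(2/3) = nQ / (1·√S) = 0.027 × 278 / (√0.005) = 106.2.
Trying y = 7.58 m: A R^(2/3) = 83.3 — short.
Trying y = 10.9 m: A R^(2/3) = 127.6 — over.
Trying y = 9.3 m: A R^(2/3) = 106.1 — matches.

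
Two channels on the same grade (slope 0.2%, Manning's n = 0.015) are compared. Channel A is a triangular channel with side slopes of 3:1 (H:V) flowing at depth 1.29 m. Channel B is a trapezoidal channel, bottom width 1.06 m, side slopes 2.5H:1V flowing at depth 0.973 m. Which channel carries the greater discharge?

Channel A: For a triangular section with side slope z = 3: A = zy² = 3×1.29² = 4.992 m²; P = 2y√(1+z²) = 2×1.29×3.162 = 8.159 m. Hydraulic radius R = A/P = 4.992/8.159 = 0.6119 m. Q_A = (1/0.015)·4.992·0.6119^(2/3)·√0.002 = 10.73 m³/s.
Channel B: With bottom width b = 1.06 m and side slope z = 2.5: A = (b + zy)y = (1.06 + 2.5×0.973)×0.973 = 3.398 m²; P = b + 2y√(1+z²) = 1.06 + 2×0.973×2.693 = 6.3 m. Hydraulic radius R = A/P = 3.398/6.3 = 0.5394 m. Q_B = (1/0.015)·3.398·0.5394^(2/3)·√0.002 = 6.714 m³/s.
Q_A = 10.73 m³/s vs Q_B = 6.714 m³/s, so channel A carries more.

channel A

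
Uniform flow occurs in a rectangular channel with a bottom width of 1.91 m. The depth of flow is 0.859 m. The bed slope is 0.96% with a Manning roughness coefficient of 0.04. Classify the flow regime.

subcritical

Flow area A = b·y = 1.91 × 0.859 = 1.641 m². Wetted perimeter P = b + 2y = 1.91 + 2×0.859 = 3.628 m.
Hydraulic radius R = A/P = 1.641/3.628 = 0.4522 m.
V = (1/n) R^(2/3) √S = (1/0.04) × 0.4522^(2/3) × √0.0096 = 1.443 m/s. Hydraulic depth D_h = A/T = 1.641/1.91 = 0.859 m.
Froude number Fr = V/√(g·D_h) = 1.443/√(9.81×0.859) = 0.497, which is less than 1, so the flow is subcritical.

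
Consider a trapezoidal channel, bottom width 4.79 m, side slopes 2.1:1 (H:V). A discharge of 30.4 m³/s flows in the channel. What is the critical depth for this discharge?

At critical depth, Q² T / (g A³) = 1, i.e. A³/T = Q²/g = 30.4²/9.81 = 94.21.
Try y = 1.54 m: A³/T = 167.6 — over.
Try y = 1.31 m: A³/T = 93.67 — close enough.

y_c = 1.31 m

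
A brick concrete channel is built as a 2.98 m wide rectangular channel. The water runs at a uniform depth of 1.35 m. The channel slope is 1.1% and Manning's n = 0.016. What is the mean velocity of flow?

V = 5.21 m/s

Flow area A = b·y = 2.98 × 1.35 = 4.023 m². Wetted perimeter P = b + 2y = 2.98 + 2×1.35 = 5.68 m.
Hydraulic radius R = A/P = 4.023/5.68 = 0.7083 m.
From Manning's equation, V = (1/n) R^(2/3) S^(1/2) = (1/0.016) × 0.7083^(2/3) × 0.011^(1/2) = 5.21 m/s.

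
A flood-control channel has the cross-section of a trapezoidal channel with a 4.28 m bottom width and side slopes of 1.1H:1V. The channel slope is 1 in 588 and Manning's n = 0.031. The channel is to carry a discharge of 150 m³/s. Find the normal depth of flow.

Manning's equation rearranged: A R^(2/3) = nQ / (1·√S) = 0.031 × 150 / (√0.001701) = 112.8.
Trying y = 6.26 m: A R^(2/3) = 147.1 — over.
Trying y = 4.73 m: A R^(2/3) = 81.41 — short.
Trying y = 5.53 m: A R^(2/3) = 112.9 — ≈ 112.8.

y_n = 5.53 m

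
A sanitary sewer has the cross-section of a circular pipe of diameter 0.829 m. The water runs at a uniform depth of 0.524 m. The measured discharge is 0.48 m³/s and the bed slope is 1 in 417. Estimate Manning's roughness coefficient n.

n = 0.014

For a circular section of diameter D = 0.829 m at depth y = 0.524 m, the central angle is θ = 2 arccos(1 − 2y/D) = 3.676 rad. Then A = (D²/8)(θ − sin θ) = 0.3596 m² and P = Dθ/2 = 1.524 m.
Hydraulic radius R = A/P = 0.3596/1.524 = 0.236 m.
Rearranging Manning's equation: n = (1/Q) A R^(2/3) S^(1/2) = (1/0.48) × 0.3596 × 0.236^(2/3) × √0.002398 = 0.014.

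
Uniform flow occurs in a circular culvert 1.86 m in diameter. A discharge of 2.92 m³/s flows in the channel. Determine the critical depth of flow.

At critical depth, Q² T / (g A³) = 1, i.e. A³/T = Q²/g = 2.92²/9.81 = 0.8692.
Try y = 0.925 m: A³/T = 1.321 — too large.
Try y = 0.829 m: A³/T = 0.8686 — ≈ 0.8692.

y_c = 0.829 m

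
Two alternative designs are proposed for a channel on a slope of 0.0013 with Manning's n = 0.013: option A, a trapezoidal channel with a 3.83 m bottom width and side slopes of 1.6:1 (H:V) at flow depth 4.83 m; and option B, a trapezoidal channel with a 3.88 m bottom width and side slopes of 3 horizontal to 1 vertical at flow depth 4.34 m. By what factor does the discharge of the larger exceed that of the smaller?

1.25

Channel A: With bottom width b = 3.83 m and side slope z = 1.6: A = (b + zy)y = (3.83 + 1.6×4.83)×4.83 = 55.83 m²; P = b + 2y√(1+z²) = 3.83 + 2×4.83×1.887 = 22.06 m. Hydraulic radius R = A/P = 55.83/22.06 = 2.531 m. Q_A = (1/0.013)·55.83·2.531^(2/3)·√0.0013 = 287.6 m³/s.
Channel B: With bottom width b = 3.88 m and side slope z = 3: A = (b + zy)y = (3.88 + 3×4.34)×4.34 = 73.35 m²; P = b + 2y√(1+z²) = 3.88 + 2×4.34×3.162 = 31.33 m. Hydraulic radius R = A/P = 73.35/31.33 = 2.341 m. Q_B = (1/0.013)·73.35·2.341^(2/3)·√0.0013 = 358.7 m³/s.
The larger discharge is 358.7 m³/s and the smaller is 287.6 m³/s; the ratio is 1.25.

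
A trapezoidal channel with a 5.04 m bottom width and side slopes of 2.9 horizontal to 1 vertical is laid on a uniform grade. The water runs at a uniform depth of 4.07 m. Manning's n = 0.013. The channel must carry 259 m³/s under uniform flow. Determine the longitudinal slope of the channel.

S = 0.000802

With bottom width b = 5.04 m and side slope z = 2.9: A = (b + zy)y = (5.04 + 2.9×4.07)×4.07 = 68.55 m²; P = b + 2y√(1+z²) = 5.04 + 2×4.07×3.068 = 30.01 m.
Hydraulic radius R = A/P = 68.55/30.01 = 2.284 m.
From Manning's equation, S = [nQ / (1 A R^(2/3))]² = [0.013 × 259 / (1 × 68.55 × 2.284^(2/3))]² = 0.000802.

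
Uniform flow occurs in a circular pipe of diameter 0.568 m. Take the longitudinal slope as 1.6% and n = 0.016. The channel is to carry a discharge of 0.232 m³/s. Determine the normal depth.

Manning's equation rearranged: A R^(2/3) = nQ / (1·√S) = 0.016 × 0.232 / (√0.016) = 0.02935.
Trying y = 0.2 m: A R^(2/3) = 0.01834 — short.
Trying y = 0.288 m: A R^(2/3) = 0.03531 — over.
Trying y = 0.259 m: A R^(2/3) = 0.0294 — ≈ 0.02935.

y_n = 0.259 m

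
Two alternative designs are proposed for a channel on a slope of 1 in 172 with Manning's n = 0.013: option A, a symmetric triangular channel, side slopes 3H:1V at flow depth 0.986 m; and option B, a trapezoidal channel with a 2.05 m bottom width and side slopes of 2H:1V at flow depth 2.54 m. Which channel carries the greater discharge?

Channel A: For a triangular section with side slope z = 3: A = zy² = 3×0.986² = 2.917 m²; P = 2y√(1+z²) = 2×0.986×3.162 = 6.236 m. Hydraulic radius R = A/P = 2.917/6.236 = 0.4677 m. Q_A = (1/0.013)·2.917·0.4677^(2/3)·√0.005814 = 10.31 m³/s.
Channel B: With bottom width b = 2.05 m and side slope z = 2: A = (b + zy)y = (2.05 + 2×2.54)×2.54 = 18.11 m²; P = b + 2y√(1+z²) = 2.05 + 2×2.54×2.236 = 13.41 m. Hydraulic radius R = A/P = 18.11/13.41 = 1.351 m. Q_B = (1/0.013)·18.11·1.351^(2/3)·√0.005814 = 129.8 m³/s.
Q_A = 10.31 m³/s vs Q_B = 129.8 m³/s, so channel B carries more.

channel B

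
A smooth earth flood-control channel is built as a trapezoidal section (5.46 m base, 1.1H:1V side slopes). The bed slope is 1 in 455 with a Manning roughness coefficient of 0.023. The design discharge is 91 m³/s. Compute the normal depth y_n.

y_n = 3.21 m

Manning's equation rearranged: A R^(2/3) = nQ / (1·√S) = 0.023 × 91 / (√0.002198) = 44.65.
Trying y = 2.44 m: A R^(2/3) = 26.76 — short.
Trying y = 4.1 m: A R^(2/3) = 71.55 — over.
Trying y = 3.21 m: A R^(2/3) = 44.64 — matches.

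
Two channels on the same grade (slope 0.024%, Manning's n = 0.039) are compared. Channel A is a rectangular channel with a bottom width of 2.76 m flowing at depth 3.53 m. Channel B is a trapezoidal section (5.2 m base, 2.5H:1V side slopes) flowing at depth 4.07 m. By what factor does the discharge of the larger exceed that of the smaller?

Channel A: Flow area A = b·y = 2.76 × 3.53 = 9.743 m². Wetted perimeter P = b + 2y = 2.76 + 2×3.53 = 9.82 m. Hydraulic radius R = A/P = 9.743/9.82 = 0.9921 m. Q_A = (1/0.039)·9.743·0.9921^(2/3)·√0.00024 = 3.85 m³/s.
Channel B: With bottom width b = 5.2 m and side slope z = 2.5: A = (b + zy)y = (5.2 + 2.5×4.07)×4.07 = 62.58 m²; P = b + 2y√(1+z²) = 5.2 + 2×4.07×2.693 = 27.12 m. Hydraulic radius R = A/P = 62.58/27.12 = 2.308 m. Q_B = (1/0.039)·62.58·2.308^(2/3)·√0.00024 = 43.41 m³/s.
The larger discharge is 43.41 m³/s and the smaller is 3.85 m³/s; the ratio is 11.3.

11.3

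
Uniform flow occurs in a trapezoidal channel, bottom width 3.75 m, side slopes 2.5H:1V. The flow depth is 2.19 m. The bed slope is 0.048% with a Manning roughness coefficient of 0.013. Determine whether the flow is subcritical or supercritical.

With bottom width b = 3.75 m and side slope z = 2.5: A = (b + zy)y = (3.75 + 2.5×2.19)×2.19 = 20.2 m²; P = b + 2y√(1+z²) = 3.75 + 2×2.19×2.693 = 15.54 m.
Hydraulic radius R = A/P = 20.2/15.54 = 1.3 m.
V = (1/n) R^(2/3) √S = (1/0.013) × 1.3^(2/3) × √0.00048 = 2.007 m/s. Hydraulic depth D_h = A/T = 20.2/14.7 = 1.374 m.
Froude number Fr = V/√(g·D_h) = 2.007/√(9.81×1.374) = 0.547, which is less than 1, so the flow is subcritical.

subcritical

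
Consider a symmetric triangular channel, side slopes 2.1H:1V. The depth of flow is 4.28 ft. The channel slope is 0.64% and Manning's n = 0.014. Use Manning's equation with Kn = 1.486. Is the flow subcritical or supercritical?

For a triangular section with side slope z = 2.1: A = zy² = 2.1×4.28² = 38.47 ft²; P = 2y√(1+z²) = 2×4.28×2.326 = 19.91 ft.
Hydraulic radius R = A/P = 38.47/19.91 = 1.932 ft.
V = (1.486/n) R^(2/3) √S = (1.486/0.014) × 1.932^(2/3) × √0.0064 = 13.17 ft/s. Hydraulic depth D_h = A/T = 38.47/17.98 = 2.14 ft.
Froude number Fr = V/√(g·D_h) = 13.17/√(32.2×2.14) = 1.59, which is greater than 1, so the flow is supercritical.

supercritical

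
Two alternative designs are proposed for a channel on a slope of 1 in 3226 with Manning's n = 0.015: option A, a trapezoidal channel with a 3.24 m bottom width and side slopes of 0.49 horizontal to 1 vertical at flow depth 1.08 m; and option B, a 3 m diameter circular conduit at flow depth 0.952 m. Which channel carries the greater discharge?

Channel A: With bottom width b = 3.24 m and side slope z = 0.49: A = (b + zy)y = (3.24 + 0.49×1.08)×1.08 = 4.071 m²; P = b + 2y√(1+z²) = 3.24 + 2×1.08×1.114 = 5.645 m. Hydraulic radius R = A/P = 4.071/5.645 = 0.7211 m. Q_A = (1/0.015)·4.071·0.7211^(2/3)·√0.00031 = 3.842 m³/s.
Channel B: For a circular section of diameter D = 3 m at depth y = 0.952 m, the central angle is θ = 2 arccos(1 − 2y/D) = 2.394 rad. Then A = (D²/8)(θ − sin θ) = 1.928 m² and P = Dθ/2 = 3.59 m. Hydraulic radius R = A/P = 1.928/3.59 = 0.5369 m. Q_B = (1/0.015)·1.928·0.5369^(2/3)·√0.00031 = 1.495 m³/s.
Q_A = 3.842 m³/s vs Q_B = 1.495 m³/s, so channel A carries more.

channel A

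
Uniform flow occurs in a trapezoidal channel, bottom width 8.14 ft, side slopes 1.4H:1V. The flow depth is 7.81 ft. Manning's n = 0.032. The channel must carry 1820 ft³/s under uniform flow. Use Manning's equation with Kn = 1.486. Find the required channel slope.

S = 0.01

With bottom width b = 8.14 ft and side slope z = 1.4: A = (b + zy)y = (8.14 + 1.4×7.81)×7.81 = 149 ft²; P = b + 2y√(1+z²) = 8.14 + 2×7.81×1.72 = 35.01 ft.
Hydraulic radius R = A/P = 149/35.01 = 4.255 ft.
From Manning's equation, S = [nQ / (1.486 A R^(2/3))]² = [0.032 × 1820 / (1.486 × 149 × 4.255^(2/3))]² = 0.01.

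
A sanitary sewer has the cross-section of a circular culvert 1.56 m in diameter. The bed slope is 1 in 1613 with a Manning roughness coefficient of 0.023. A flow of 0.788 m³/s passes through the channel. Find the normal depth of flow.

y_n = 0.974 m

Manning's equation rearranged: A R^(2/3) = nQ / (1·√S) = 0.023 × 0.788 / (√0.00062) = 0.7279.
At y = 0.768 m: A R^(2/3) = 0.4968 — low.
At y = 1.09 m: A R^(2/3) = 0.8522 — high.
At y = 0.974 m: A R^(2/3) = 0.7278 — close enough.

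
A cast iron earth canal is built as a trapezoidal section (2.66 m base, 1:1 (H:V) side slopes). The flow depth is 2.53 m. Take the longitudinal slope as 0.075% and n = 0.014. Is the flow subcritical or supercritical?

With bottom width b = 2.66 m and side slope z = 1: A = (b + zy)y = (2.66 + 1×2.53)×2.53 = 13.13 m²; P = b + 2y√(1+z²) = 2.66 + 2×2.53×1.414 = 9.816 m.
Hydraulic radius R = A/P = 13.13/9.816 = 1.338 m.
V = (1/n) R^(2/3) √S = (1/0.014) × 1.338^(2/3) × √0.00075 = 2.375 m/s. Hydraulic depth D_h = A/T = 13.13/7.72 = 1.701 m.
Froude number Fr = V/√(g·D_h) = 2.375/√(9.81×1.701) = 0.581, which is less than 1, so the flow is subcritical.

subcritical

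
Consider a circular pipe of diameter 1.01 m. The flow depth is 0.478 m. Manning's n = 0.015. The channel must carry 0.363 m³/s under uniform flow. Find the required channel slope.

S = 0.0014

For a circular section of diameter D = 1.01 m at depth y = 0.478 m, the central angle is θ = 2 arccos(1 − 2y/D) = 3.035 rad. Then A = (D²/8)(θ − sin θ) = 0.3733 m² and P = Dθ/2 = 1.532 m.
Hydraulic radius R = A/P = 0.3733/1.532 = 0.2436 m.
From Manning's equation, S = [nQ / (1 A R^(2/3))]² = [0.015 × 0.363 / (1 × 0.3733 × 0.2436^(2/3))]² = 0.0014.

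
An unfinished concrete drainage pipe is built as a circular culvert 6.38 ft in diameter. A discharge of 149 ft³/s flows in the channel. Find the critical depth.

At critical depth, Q² T / (g A³) = 1, i.e. A³/T = Q²/g = 149²/32.2 = 689.5.
Try y = 2.29 ft: A³/T = 179.6 — too small.
Try y = 3.83 ft: A³/T = 1288 — too large.
Try y = 3.25 ft: A³/T = 687.4 — close enough.

y_c = 3.25 ft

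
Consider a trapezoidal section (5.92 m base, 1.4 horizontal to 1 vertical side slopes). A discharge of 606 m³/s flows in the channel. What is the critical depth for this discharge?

y_c = 6.45 m

At critical depth, Q² T / (g A³) = 1, i.e. A³/T = Q²/g = 606²/9.81 = 37430.
Trying y = 8.2 m: A³/T = 100600 — over.
Trying y = 4.4 m: A³/T = 8233 — short.
Trying y = 6.45 m: A³/T = 37390 — close enough.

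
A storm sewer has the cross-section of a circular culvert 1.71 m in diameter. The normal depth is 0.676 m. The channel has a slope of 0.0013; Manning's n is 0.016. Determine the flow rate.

For a circular section of diameter D = 1.71 m at depth y = 0.676 m, the central angle is θ = 2 arccos(1 − 2y/D) = 2.72 rad. Then A = (D²/8)(θ − sin θ) = 0.8445 m² and P = Dθ/2 = 2.325 m.
Hydraulic radius R = A/P = 0.8445/2.325 = 0.3631 m.
Manning's equation: Q = (1/n) A R^(2/3) S^(1/2) = (1/0.016) × 0.8445 × 0.3631^(2/3) × 0.0013^(1/2) = 0.969 m³/s.

Q = 0.969 m³/s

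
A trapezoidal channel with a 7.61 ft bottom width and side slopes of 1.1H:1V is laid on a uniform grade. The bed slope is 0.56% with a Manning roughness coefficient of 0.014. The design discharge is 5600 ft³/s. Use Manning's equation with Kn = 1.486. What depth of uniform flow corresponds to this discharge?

Manning's equation rearranged: A R^(2/3) = nQ / (1.486·√S) = 0.014 × 5600 / (1.486 × √0.0056) = 705.
Try y = 13.8 ft: A R^(2/3) = 1092 — too large.
Try y = 8.15 ft: A R^(2/3) = 354 — too small.
Try y = 11.3 ft: A R^(2/3) = 705.2 — ≈ 705.

y_n = 11.3 ft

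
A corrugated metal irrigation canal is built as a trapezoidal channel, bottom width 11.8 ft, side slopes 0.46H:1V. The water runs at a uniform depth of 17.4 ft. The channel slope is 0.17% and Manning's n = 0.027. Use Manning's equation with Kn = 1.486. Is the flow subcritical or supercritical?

subcritical

With bottom width b = 11.8 ft and side slope z = 0.46: A = (b + zy)y = (11.8 + 0.46×17.4)×17.4 = 344.6 ft²; P = b + 2y√(1+z²) = 11.8 + 2×17.4×1.101 = 50.11 ft.
Hydraulic radius R = A/P = 344.6/50.11 = 6.877 ft.
V = (1.486/n) R^(2/3) √S = (1.486/0.027) × 6.877^(2/3) × √0.0017 = 8.207 ft/s. Hydraulic depth D_h = A/T = 344.6/27.81 = 12.39 ft.
Froude number Fr = V/√(g·D_h) = 8.207/√(32.2×12.39) = 0.411, which is less than 1, so the flow is subcritical.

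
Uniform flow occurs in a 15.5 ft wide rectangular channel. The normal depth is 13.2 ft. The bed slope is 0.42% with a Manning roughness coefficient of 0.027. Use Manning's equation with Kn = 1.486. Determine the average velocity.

V = 10.3 ft/s

Flow area A = b·y = 15.5 × 13.2 = 204.6 ft². Wetted perimeter P = b + 2y = 15.5 + 2×13.2 = 41.9 ft.
Hydraulic radius R = A/P = 204.6/41.9 = 4.883 ft.
From Manning's equation, V = (1.486/n) R^(2/3) S^(1/2) = (1.486/0.027) × 4.883^(2/3) × 0.0042^(1/2) = 10.3 ft/s.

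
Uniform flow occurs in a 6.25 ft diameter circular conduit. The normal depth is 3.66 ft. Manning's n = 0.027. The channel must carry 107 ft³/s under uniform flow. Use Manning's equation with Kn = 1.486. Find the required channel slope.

S = 0.00529

For a circular section of diameter D = 6.25 ft at depth y = 3.66 ft, the central angle is θ = 2 arccos(1 − 2y/D) = 3.486 rad. Then A = (D²/8)(θ − sin θ) = 18.67 ft² and P = Dθ/2 = 10.89 ft.
Hydraulic radius R = A/P = 18.67/10.89 = 1.714 ft.
From Manning's equation, S = [nQ / (1.486 A R^(2/3))]² = [0.027 × 107 / (1.486 × 18.67 × 1.714^(2/3))]² = 0.00529.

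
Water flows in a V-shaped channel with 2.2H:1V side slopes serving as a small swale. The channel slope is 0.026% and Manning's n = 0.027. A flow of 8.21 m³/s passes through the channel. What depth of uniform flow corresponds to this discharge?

Manning's equation rearranged: A R^(2/3) = nQ / (1·√S) = 0.027 × 8.21 / (√0.00026) = 13.75.
Try y = 2.72 m: A R^(2/3) = 18.77 — high.
Try y = 2.42 m: A R^(2/3) = 13.74 — close enough.

y_n = 2.42 m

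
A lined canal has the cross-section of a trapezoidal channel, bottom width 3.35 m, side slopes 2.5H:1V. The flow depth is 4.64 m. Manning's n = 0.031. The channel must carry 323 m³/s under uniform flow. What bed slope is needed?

S = 0.00632

With bottom width b = 3.35 m and side slope z = 2.5: A = (b + zy)y = (3.35 + 2.5×4.64)×4.64 = 69.37 m²; P = b + 2y√(1+z²) = 3.35 + 2×4.64×2.693 = 28.34 m.
Hydraulic radius R = A/P = 69.37/28.34 = 2.448 m.
From Manning's equation, S = [nQ / (1 A R^(2/3))]² = [0.031 × 323 / (1 × 69.37 × 2.448^(2/3))]² = 0.00632.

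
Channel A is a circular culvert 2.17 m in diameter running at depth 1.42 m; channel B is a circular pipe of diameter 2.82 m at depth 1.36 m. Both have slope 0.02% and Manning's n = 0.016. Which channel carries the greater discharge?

channel B

Channel A: For a circular section of diameter D = 2.17 m at depth y = 1.42 m, the central angle is θ = 2 arccos(1 − 2y/D) = 3.769 rad. Then A = (D²/8)(θ − sin θ) = 2.564 m² and P = Dθ/2 = 4.09 m. Hydraulic radius R = A/P = 2.564/4.09 = 0.627 m. Q_A = (1/0.016)·2.564·0.627^(2/3)·√0.0002 = 1.661 m³/s.
Channel B: For a circular section of diameter D = 2.82 m at depth y = 1.36 m, the central angle is θ = 2 arccos(1 − 2y/D) = 3.071 rad. Then A = (D²/8)(θ − sin θ) = 2.982 m² and P = Dθ/2 = 4.33 m. Hydraulic radius R = A/P = 2.982/4.33 = 0.6887 m. Q_B = (1/0.016)·2.982·0.6887^(2/3)·√0.0002 = 2.056 m³/s.
Q_A = 1.661 m³/s vs Q_B = 2.056 m³/s, so channel B carries more.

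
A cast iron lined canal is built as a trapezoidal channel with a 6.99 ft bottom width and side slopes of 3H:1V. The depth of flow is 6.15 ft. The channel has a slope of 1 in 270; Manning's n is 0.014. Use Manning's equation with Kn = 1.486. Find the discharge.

With bottom width b = 6.99 ft and side slope z = 3: A = (b + zy)y = (6.99 + 3×6.15)×6.15 = 156.5 ft²; P = b + 2y√(1+z²) = 6.99 + 2×6.15×3.162 = 45.89 ft.
Hydraulic radius R = A/P = 156.5/45.89 = 3.41 ft.
Manning's equation: Q = (1.486/n) A R^(2/3) S^(1/2) = (1.486/0.014) × 156.5 × 3.41^(2/3) × 0.003704^(1/2) = 2290 ft³/s.

Q = 2290 ft³/s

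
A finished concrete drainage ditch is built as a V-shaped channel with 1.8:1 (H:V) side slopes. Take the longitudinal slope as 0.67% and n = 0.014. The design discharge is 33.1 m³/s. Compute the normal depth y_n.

Manning's equation rearranged: A R^(2/3) = nQ / (1·√S) = 0.014 × 33.1 / (√0.0067) = 5.661.
Trying y = 2.27 m: A R^(2/3) = 9.227 — high.
Trying y = 1.65 m: A R^(2/3) = 3.941 — low.
Trying y = 1.89 m: A R^(2/3) = 5.661 — close enough.

y_n = 1.89 m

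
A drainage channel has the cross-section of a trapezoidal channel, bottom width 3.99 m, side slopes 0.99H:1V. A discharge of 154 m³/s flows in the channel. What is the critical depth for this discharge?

y_c = 3.89 m

At critical depth, Q² T / (g A³) = 1, i.e. A³/T = Q²/g = 154²/9.81 = 2418.
Trying y = 4.5 m: A³/T = 4254 — too large.
Trying y = 2.88 m: A³/T = 789.1 — too small.
Trying y = 3.89 m: A³/T = 2427 — matches.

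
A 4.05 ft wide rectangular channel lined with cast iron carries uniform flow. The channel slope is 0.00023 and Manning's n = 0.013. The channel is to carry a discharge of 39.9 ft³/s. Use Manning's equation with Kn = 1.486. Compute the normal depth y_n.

y_n = 4.54 ft

Manning's equation rearranged: A R^(2/3) = nQ / (1.486·√S) = 0.013 × 39.9 / (1.486 × √0.00023) = 23.02.
Try y = 3.48 ft: A R^(2/3) = 16.62 — low.
Try y = 5.11 ft: A R^(2/3) = 26.52 — high.
Try y = 4.54 ft: A R^(2/3) = 23.01 — matches.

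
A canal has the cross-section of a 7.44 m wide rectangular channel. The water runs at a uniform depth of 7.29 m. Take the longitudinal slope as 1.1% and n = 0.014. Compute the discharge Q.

Flow area A = b·y = 7.44 × 7.29 = 54.24 m². Wetted perimeter P = b + 2y = 7.44 + 2×7.29 = 22.02 m.
Hydraulic radius R = A/P = 54.24/22.02 = 2.463 m.
Manning's equation: Q = (1/n) A R^(2/3) S^(1/2) = (1/0.014) × 54.24 × 2.463^(2/3) × 0.011^(1/2) = 741 m³/s.

Q = 741 m³/s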